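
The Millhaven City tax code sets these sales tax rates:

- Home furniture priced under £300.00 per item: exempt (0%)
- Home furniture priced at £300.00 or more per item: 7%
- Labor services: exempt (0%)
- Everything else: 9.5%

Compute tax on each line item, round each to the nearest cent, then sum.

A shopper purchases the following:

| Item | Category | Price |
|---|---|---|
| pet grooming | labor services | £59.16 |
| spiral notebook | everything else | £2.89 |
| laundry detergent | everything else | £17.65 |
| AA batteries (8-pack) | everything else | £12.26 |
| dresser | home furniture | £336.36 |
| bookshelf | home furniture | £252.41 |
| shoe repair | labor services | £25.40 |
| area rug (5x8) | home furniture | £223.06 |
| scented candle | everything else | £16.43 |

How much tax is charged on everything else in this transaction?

Spiral notebook £2.89: everything else → 9.5% → £0.27
Laundry detergent £17.65: everything else → 9.5% → £1.68
AA batteries (8-pack) £12.26: everything else → 9.5% → £1.16
Scented candle £16.43: everything else → 9.5% → £1.56
Tax on everything else = £0.27 + £1.68 + £1.16 + £1.56 = £4.67

£4.67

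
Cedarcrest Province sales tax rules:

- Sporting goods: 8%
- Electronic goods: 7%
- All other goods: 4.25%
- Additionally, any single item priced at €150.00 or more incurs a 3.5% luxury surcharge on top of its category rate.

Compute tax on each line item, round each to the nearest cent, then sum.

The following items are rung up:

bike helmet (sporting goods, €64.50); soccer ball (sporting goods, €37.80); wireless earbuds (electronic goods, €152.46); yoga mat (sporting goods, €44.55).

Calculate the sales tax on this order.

€27.75

Bike helmet €64.50: sporting goods → 8% → €5.16
Soccer ball €37.80: sporting goods → 8% → €3.02
Wireless earbuds €152.46: electronic goods → 7% + 3.5% surcharge = 10.5% → €16.01
Yoga mat €44.55: sporting goods → 8% → €3.56
Total tax = €5.16 + €3.02 + €16.01 + €3.56 = €27.75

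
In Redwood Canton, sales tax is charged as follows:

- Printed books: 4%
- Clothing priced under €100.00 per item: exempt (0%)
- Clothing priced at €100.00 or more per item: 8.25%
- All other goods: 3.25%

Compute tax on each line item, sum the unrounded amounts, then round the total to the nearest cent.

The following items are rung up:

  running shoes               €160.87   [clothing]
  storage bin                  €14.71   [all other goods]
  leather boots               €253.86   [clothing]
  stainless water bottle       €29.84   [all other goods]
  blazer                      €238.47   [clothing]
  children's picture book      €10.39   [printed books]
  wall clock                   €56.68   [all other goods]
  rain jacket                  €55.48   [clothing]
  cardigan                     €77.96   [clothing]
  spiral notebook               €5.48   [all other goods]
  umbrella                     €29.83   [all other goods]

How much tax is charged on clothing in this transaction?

€53.89

Running shoes €160.87: clothing, €100.00 or more → 8.25% → €13.271775
Leather boots €253.86: clothing, €100.00 or more → 8.25% → €20.94345
Blazer €238.47: clothing, €100.00 or more → 8.25% → €19.673775
Rain jacket €55.48: clothing, under €100.00 → 0% → €0.00
Cardigan €77.96: clothing, under €100.00 → 0% → €0.00
Tax on clothing: unrounded sum = €53.889 → €53.89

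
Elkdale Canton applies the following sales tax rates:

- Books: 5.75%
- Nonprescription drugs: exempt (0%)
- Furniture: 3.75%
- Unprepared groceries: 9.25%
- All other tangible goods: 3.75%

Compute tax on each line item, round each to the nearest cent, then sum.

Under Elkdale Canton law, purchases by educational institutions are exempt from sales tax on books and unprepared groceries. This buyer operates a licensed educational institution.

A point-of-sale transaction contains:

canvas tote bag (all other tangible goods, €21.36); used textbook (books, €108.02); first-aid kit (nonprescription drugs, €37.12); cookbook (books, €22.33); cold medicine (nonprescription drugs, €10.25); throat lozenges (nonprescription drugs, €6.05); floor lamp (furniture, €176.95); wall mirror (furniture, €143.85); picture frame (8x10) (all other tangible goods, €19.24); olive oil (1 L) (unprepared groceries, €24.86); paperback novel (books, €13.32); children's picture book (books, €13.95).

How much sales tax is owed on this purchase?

€13.55

Canvas tote bag €21.36: all other tangible goods → 3.75% → €0.80
Used textbook €108.02: books, buyer-exempt → 0% → €0.00
First-aid kit €37.12: nonprescription drugs → 0% → €0.00
Cookbook €22.33: books, buyer-exempt → 0% → €0.00
Cold medicine €10.25: nonprescription drugs → 0% → €0.00
Throat lozenges €6.05: nonprescription drugs → 0% → €0.00
Floor lamp €176.95: furniture → 3.75% → €6.64
Wall mirror €143.85: furniture → 3.75% → €5.39
Picture frame (8x10) €19.24: all other tangible goods → 3.75% → €0.72
Olive oil (1 L) €24.86: unprepared groceries, buyer-exempt → 0% → €0.00
Paperback novel €13.32: books, buyer-exempt → 0% → €0.00
Children's picture book €13.95: books, buyer-exempt → 0% → €0.00
Total tax = €0.80 + €6.64 + €5.39 + €0.72 = €13.55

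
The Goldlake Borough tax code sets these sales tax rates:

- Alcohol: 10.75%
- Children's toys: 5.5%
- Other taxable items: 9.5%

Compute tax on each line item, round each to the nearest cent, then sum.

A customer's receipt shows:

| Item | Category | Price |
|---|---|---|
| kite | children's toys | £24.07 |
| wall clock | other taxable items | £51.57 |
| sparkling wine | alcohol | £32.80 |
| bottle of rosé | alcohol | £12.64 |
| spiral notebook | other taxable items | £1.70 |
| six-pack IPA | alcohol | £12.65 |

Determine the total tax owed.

£12.63

Kite £24.07: children's toys → 5.5% → £1.32
Wall clock £51.57: other taxable items → 9.5% → £4.90
Sparkling wine £32.80: alcohol → 10.75% → £3.53
Bottle of rosé £12.64: alcohol → 10.75% → £1.36
Spiral notebook £1.70: other taxable items → 9.5% → £0.16
Six-pack IPA £12.65: alcohol → 10.75% → £1.36
Total tax = £1.32 + £4.90 + £3.53 + £1.36 + £0.16 + £1.36 = £12.63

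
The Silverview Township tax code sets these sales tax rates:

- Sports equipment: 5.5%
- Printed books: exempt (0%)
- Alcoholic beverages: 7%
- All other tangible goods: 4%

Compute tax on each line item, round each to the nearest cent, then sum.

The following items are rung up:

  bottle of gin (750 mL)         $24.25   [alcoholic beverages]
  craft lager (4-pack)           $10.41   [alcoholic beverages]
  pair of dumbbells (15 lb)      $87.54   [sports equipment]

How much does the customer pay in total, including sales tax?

$129.44

Bottle of gin (750 mL) $24.25: alcoholic beverages → 7% → $1.70
Craft lager (4-pack) $10.41: alcoholic beverages → 7% → $0.73
Pair of dumbbells (15 lb) $87.54: sports equipment → 5.5% → $4.81
Subtotal = $122.20; tax = $7.24; total due = $129.44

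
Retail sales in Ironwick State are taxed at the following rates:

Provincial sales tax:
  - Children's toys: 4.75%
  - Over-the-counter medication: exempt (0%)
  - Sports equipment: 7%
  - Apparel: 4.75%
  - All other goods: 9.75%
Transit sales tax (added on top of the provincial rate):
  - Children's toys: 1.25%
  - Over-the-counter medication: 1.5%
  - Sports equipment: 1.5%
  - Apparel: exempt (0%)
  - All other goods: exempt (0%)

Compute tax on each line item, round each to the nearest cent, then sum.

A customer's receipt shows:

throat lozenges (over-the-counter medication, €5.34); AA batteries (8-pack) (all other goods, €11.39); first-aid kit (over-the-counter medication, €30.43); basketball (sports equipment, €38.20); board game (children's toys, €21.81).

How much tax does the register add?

Throat lozenges €5.34: over-the-counter medication → 0% + 1.5% transit = 1.5% → €0.08
AA batteries (8-pack) €11.39: all other goods → 9.75% + 0% transit = 9.75% → €1.11
First-aid kit €30.43: over-the-counter medication → 0% + 1.5% transit = 1.5% → €0.46
Basketball €38.20: sports equipment → 7% + 1.5% transit = 8.5% → €3.25
Board game €21.81: children's toys → 4.75% + 1.25% transit = 6% → €1.31
Total tax = €0.08 + €1.11 + €0.46 + €3.25 + €1.31 = €6.21

€6.21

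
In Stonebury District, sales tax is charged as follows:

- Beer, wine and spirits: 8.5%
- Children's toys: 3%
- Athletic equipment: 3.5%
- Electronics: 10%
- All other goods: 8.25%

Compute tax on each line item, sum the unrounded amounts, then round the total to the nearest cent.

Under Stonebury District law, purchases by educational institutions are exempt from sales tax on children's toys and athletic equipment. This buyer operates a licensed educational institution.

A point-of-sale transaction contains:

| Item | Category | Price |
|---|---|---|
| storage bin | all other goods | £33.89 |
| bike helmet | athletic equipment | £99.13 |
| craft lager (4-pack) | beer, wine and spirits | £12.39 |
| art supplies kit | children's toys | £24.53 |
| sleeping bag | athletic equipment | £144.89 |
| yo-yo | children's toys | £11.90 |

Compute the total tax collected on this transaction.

Storage bin £33.89: all other goods → 8.25% → £2.795925
Bike helmet £99.13: athletic equipment, buyer-exempt → 0% → £0.00
Craft lager (4-pack) £12.39: beer, wine and spirits → 8.5% → £1.05315
Art supplies kit £24.53: children's toys, buyer-exempt → 0% → £0.00
Sleeping bag £144.89: athletic equipment, buyer-exempt → 0% → £0.00
Yo-yo £11.90: children's toys, buyer-exempt → 0% → £0.00
Unrounded tax sum = £3.849075 → £3.85

£3.85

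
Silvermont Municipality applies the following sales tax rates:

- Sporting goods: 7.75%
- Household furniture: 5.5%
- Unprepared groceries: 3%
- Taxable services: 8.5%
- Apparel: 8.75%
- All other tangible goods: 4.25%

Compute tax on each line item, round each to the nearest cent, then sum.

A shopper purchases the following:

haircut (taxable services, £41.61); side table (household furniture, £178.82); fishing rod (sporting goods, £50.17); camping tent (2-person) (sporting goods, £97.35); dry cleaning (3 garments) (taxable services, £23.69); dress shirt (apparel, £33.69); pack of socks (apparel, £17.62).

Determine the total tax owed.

Haircut £41.61: taxable services → 8.5% → £3.54
Side table £178.82: household furniture → 5.5% → £9.84
Fishing rod £50.17: sporting goods → 7.75% → £3.89
Camping tent (2-person) £97.35: sporting goods → 7.75% → £7.54
Dry cleaning (3 garments) £23.69: taxable services → 8.5% → £2.01
Dress shirt £33.69: apparel → 8.75% → £2.95
Pack of socks £17.62: apparel → 8.75% → £1.54
Total tax = £3.54 + £9.84 + £3.89 + £7.54 + £2.01 + £2.95 + £1.54 = £31.31

£31.31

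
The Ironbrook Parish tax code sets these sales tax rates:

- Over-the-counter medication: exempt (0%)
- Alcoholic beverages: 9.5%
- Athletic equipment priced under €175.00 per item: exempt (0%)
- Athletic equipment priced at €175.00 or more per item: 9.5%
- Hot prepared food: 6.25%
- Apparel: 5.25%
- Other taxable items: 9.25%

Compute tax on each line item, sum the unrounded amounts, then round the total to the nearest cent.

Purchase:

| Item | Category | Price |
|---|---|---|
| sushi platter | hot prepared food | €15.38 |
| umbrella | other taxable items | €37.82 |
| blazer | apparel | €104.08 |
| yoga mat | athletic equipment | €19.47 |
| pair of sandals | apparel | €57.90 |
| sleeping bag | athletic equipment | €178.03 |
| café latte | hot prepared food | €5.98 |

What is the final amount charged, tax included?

€448.91

Sushi platter €15.38: hot prepared food → 6.25% → €0.96125
Umbrella €37.82: other taxable items → 9.25% → €3.49835
Blazer €104.08: apparel → 5.25% → €5.4642
Yoga mat €19.47: athletic equipment, under €175.00 → 0% → €0.00
Pair of sandals €57.90: apparel → 5.25% → €3.03975
Sleeping bag €178.03: athletic equipment, €175.00 or more → 9.5% → €16.91285
Café latte €5.98: hot prepared food → 6.25% → €0.37375
Subtotal = €418.66; unrounded tax = €30.25015 → €30.25; total due = €448.91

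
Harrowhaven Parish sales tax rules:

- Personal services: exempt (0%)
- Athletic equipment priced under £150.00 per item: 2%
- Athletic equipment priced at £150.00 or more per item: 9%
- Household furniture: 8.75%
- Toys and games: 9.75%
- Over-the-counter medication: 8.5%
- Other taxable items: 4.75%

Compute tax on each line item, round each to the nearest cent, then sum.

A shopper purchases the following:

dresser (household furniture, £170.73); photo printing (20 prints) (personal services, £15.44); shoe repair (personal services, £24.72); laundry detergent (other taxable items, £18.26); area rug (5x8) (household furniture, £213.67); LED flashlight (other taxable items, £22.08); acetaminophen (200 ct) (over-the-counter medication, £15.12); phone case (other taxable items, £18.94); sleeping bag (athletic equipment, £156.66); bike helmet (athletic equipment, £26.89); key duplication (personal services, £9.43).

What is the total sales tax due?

£52.39

Dresser £170.73: household furniture → 8.75% → £14.94
Photo printing (20 prints) £15.44: personal services → 0% → £0.00
Shoe repair £24.72: personal services → 0% → £0.00
Laundry detergent £18.26: other taxable items → 4.75% → £0.87
Area rug (5x8) £213.67: household furniture → 8.75% → £18.70
LED flashlight £22.08: other taxable items → 4.75% → £1.05
Acetaminophen (200 ct) £15.12: over-the-counter medication → 8.5% → £1.29
Phone case £18.94: other taxable items → 4.75% → £0.90
Sleeping bag £156.66: athletic equipment, £150.00 or more → 9% → £14.10
Bike helmet £26.89: athletic equipment, under £150.00 → 2% → £0.54
Key duplication £9.43: personal services → 0% → £0.00
Total tax = £14.94 + £0.87 + £18.70 + £1.05 + £1.29 + £0.90 + £14.10 + £0.54 = £52.39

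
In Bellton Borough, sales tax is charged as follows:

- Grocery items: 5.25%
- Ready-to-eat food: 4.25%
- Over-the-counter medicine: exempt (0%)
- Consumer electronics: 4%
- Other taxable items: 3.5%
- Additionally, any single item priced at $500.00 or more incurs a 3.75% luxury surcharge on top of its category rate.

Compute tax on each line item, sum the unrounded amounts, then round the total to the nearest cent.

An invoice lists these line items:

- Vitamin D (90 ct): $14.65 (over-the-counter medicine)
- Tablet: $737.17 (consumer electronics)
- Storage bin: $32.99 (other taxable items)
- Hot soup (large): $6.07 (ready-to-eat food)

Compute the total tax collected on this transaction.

$58.54

Vitamin D (90 ct) $14.65: over-the-counter medicine → 0% → $0.00
Tablet $737.17: consumer electronics → 4% + 3.75% surcharge = 7.75% → $57.130675
Storage bin $32.99: other taxable items → 3.5% → $1.15465
Hot soup (large) $6.07: ready-to-eat food → 4.25% → $0.257975
Unrounded tax sum = $58.5433 → $58.54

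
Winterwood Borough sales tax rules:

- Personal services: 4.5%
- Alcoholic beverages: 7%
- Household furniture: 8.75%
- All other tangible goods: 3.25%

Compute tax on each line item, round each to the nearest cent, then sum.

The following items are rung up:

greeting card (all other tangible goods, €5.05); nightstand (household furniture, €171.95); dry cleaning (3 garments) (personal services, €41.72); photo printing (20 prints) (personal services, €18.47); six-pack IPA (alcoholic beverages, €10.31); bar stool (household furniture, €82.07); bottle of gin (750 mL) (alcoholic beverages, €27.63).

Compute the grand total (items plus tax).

€384.95

Greeting card €5.05: all other tangible goods → 3.25% → €0.16
Nightstand €171.95: household furniture → 8.75% → €15.05
Dry cleaning (3 garments) €41.72: personal services → 4.5% → €1.88
Photo printing (20 prints) €18.47: personal services → 4.5% → €0.83
Six-pack IPA €10.31: alcoholic beverages → 7% → €0.72
Bar stool €82.07: household furniture → 8.75% → €7.18
Bottle of gin (750 mL) €27.63: alcoholic beverages → 7% → €1.93
Subtotal = €357.20; tax = €27.75; total due = €384.95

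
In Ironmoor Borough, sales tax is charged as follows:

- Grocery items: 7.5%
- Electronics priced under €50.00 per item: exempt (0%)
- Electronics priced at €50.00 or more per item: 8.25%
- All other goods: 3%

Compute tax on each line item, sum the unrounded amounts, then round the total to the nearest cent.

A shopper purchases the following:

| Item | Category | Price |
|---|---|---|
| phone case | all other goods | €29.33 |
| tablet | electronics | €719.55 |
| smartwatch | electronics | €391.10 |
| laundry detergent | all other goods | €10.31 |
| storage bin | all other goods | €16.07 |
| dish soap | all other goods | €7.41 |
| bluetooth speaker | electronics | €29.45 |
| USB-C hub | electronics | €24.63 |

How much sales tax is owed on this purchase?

€93.52

Phone case €29.33: all other goods → 3% → €0.8799
Tablet €719.55: electronics, €50.00 or more → 8.25% → €59.362875
Smartwatch €391.10: electronics, €50.00 or more → 8.25% → €32.26575
Laundry detergent €10.31: all other goods → 3% → €0.3093
Storage bin €16.07: all other goods → 3% → €0.4821
Dish soap €7.41: all other goods → 3% → €0.2223
Bluetooth speaker €29.45: electronics, under €50.00 → 0% → €0.00
USB-C hub €24.63: electronics, under €50.00 → 0% → €0.00
Unrounded tax sum = €93.522225 → €93.52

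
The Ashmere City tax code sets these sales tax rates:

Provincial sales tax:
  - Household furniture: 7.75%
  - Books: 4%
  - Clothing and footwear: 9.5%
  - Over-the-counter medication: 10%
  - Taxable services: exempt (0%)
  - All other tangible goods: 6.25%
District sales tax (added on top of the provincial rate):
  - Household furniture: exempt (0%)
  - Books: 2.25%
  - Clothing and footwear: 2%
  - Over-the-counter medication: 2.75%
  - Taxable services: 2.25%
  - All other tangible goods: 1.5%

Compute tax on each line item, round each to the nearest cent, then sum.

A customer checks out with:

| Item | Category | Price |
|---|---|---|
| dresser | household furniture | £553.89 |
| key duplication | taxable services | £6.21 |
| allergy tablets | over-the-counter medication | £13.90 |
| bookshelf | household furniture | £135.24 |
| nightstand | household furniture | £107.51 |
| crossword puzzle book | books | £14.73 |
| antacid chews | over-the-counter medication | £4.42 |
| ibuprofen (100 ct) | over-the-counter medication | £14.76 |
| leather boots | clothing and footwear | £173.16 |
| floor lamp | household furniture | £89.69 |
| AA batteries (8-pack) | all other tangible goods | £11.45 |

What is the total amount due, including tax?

£1219.72

Dresser £553.89: household furniture → 7.75% + 0% district = 7.75% → £42.93
Key duplication £6.21: taxable services → 0% + 2.25% district = 2.25% → £0.14
Allergy tablets £13.90: over-the-counter medication → 10% + 2.75% district = 12.75% → £1.77
Bookshelf £135.24: household furniture → 7.75% + 0% district = 7.75% → £10.48
Nightstand £107.51: household furniture → 7.75% + 0% district = 7.75% → £8.33
Crossword puzzle book £14.73: books → 4% + 2.25% district = 6.25% → £0.92
Antacid chews £4.42: over-the-counter medication → 10% + 2.75% district = 12.75% → £0.56
Ibuprofen (100 ct) £14.76: over-the-counter medication → 10% + 2.75% district = 12.75% → £1.88
Leather boots £173.16: clothing and footwear → 9.5% + 2% district = 11.5% → £19.91
Floor lamp £89.69: household furniture → 7.75% + 0% district = 7.75% → £6.95
AA batteries (8-pack) £11.45: all other tangible goods → 6.25% + 1.5% district = 7.75% → £0.89
Subtotal = £1124.96; tax = £94.76; total due = £1219.72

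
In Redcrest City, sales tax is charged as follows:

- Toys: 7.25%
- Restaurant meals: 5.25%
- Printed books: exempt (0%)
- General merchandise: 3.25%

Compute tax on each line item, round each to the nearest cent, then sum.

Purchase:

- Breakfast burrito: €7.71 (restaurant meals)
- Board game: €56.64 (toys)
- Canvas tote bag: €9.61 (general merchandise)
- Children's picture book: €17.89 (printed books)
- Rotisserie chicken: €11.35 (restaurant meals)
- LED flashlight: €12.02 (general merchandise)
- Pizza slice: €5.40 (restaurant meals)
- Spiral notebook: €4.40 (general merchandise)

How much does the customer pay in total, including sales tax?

€131.25

Breakfast burrito €7.71: restaurant meals → 5.25% → €0.40
Board game €56.64: toys → 7.25% → €4.11
Canvas tote bag €9.61: general merchandise → 3.25% → €0.31
Children's picture book €17.89: printed books → 0% → €0.00
Rotisserie chicken €11.35: restaurant meals → 5.25% → €0.60
LED flashlight €12.02: general merchandise → 3.25% → €0.39
Pizza slice €5.40: restaurant meals → 5.25% → €0.28
Spiral notebook €4.40: general merchandise → 3.25% → €0.14
Subtotal = €125.02; tax = €6.23; total due = €131.25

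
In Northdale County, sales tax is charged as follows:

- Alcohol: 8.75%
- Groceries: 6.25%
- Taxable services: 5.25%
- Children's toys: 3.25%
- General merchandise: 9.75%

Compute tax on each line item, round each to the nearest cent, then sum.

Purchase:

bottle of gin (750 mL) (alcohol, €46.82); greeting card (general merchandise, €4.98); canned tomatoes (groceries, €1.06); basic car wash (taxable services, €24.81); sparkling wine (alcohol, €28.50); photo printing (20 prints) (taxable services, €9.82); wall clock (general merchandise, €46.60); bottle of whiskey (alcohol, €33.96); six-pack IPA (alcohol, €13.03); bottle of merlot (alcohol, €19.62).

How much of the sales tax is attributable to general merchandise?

Greeting card €4.98: general merchandise → 9.75% → €0.49
Wall clock €46.60: general merchandise → 9.75% → €4.54
Tax on general merchandise = €0.49 + €4.54 = €5.03

€5.03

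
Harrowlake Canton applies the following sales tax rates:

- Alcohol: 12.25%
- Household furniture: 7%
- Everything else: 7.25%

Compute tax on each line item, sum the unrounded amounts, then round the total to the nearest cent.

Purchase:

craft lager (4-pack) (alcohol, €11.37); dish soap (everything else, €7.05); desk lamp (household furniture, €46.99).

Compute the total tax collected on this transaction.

Craft lager (4-pack) €11.37: alcohol → 12.25% → €1.392825
Dish soap €7.05: everything else → 7.25% → €0.511125
Desk lamp €46.99: household furniture → 7% → €3.2893
Unrounded tax sum = €5.19325 → €5.19

€5.19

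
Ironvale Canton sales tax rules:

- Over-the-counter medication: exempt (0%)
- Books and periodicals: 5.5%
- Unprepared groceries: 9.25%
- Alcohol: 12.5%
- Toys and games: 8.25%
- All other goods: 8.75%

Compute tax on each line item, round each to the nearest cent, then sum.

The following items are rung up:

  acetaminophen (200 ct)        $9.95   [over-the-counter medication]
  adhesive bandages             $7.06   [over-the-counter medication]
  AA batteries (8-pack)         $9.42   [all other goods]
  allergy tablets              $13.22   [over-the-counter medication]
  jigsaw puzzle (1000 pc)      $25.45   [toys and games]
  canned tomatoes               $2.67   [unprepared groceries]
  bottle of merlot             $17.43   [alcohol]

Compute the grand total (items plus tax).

$90.55

Acetaminophen (200 ct) $9.95: over-the-counter medication → 0% → $0.00
Adhesive bandages $7.06: over-the-counter medication → 0% → $0.00
AA batteries (8-pack) $9.42: all other goods → 8.75% → $0.82
Allergy tablets $13.22: over-the-counter medication → 0% → $0.00
Jigsaw puzzle (1000 pc) $25.45: toys and games → 8.25% → $2.10
Canned tomatoes $2.67: unprepared groceries → 9.25% → $0.25
Bottle of merlot $17.43: alcohol → 12.5% → $2.18
Subtotal = $85.20; tax = $5.35; total due = $90.55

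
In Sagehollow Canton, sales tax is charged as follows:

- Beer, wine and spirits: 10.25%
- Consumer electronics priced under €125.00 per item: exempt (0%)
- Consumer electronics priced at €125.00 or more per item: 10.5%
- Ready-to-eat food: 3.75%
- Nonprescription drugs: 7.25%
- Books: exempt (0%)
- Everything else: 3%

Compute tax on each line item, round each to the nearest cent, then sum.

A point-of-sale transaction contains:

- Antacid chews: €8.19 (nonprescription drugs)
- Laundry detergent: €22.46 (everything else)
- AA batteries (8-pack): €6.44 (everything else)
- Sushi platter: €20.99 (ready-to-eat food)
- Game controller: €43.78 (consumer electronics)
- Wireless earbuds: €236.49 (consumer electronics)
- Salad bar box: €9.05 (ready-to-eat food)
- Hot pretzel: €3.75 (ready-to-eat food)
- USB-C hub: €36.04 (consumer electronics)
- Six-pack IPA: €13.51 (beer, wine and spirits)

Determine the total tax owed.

Antacid chews €8.19: nonprescription drugs → 7.25% → €0.59
Laundry detergent €22.46: everything else → 3% → €0.67
AA batteries (8-pack) €6.44: everything else → 3% → €0.19
Sushi platter €20.99: ready-to-eat food → 3.75% → €0.79
Game controller €43.78: consumer electronics, under €125.00 → 0% → €0.00
Wireless earbuds €236.49: consumer electronics, €125.00 or more → 10.5% → €24.83
Salad bar box €9.05: ready-to-eat food → 3.75% → €0.34
Hot pretzel €3.75: ready-to-eat food → 3.75% → €0.14
USB-C hub €36.04: consumer electronics, under €125.00 → 0% → €0.00
Six-pack IPA €13.51: beer, wine and spirits → 10.25% → €1.38
Total tax = €0.59 + €0.67 + €0.19 + €0.79 + €24.83 + €0.34 + €0.14 + €1.38 = €28.93

€28.93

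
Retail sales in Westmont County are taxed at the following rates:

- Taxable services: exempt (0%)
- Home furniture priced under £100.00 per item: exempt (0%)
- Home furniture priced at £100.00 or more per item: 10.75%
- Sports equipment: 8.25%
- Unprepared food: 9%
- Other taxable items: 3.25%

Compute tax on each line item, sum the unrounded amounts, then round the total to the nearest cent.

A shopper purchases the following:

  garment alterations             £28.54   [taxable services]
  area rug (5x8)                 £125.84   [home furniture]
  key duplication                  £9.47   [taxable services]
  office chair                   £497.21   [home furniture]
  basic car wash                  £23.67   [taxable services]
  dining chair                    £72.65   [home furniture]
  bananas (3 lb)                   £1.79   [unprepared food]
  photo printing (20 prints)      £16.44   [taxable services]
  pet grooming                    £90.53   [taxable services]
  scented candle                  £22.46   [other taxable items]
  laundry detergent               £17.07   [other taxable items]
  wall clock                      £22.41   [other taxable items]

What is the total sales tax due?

Garment alterations £28.54: taxable services → 0% → £0.00
Area rug (5x8) £125.84: home furniture, £100.00 or more → 10.75% → £13.5278
Key duplication £9.47: taxable services → 0% → £0.00
Office chair £497.21: home furniture, £100.00 or more → 10.75% → £53.450075
Basic car wash £23.67: taxable services → 0% → £0.00
Dining chair £72.65: home furniture, under £100.00 → 0% → £0.00
Bananas (3 lb) £1.79: unprepared food → 9% → £0.1611
Photo printing (20 prints) £16.44: taxable services → 0% → £0.00
Pet grooming £90.53: taxable services → 0% → £0.00
Scented candle £22.46: other taxable items → 3.25% → £0.72995
Laundry detergent £17.07: other taxable items → 3.25% → £0.554775
Wall clock £22.41: other taxable items → 3.25% → £0.728325
Unrounded tax sum = £69.152025 → £69.15

£69.15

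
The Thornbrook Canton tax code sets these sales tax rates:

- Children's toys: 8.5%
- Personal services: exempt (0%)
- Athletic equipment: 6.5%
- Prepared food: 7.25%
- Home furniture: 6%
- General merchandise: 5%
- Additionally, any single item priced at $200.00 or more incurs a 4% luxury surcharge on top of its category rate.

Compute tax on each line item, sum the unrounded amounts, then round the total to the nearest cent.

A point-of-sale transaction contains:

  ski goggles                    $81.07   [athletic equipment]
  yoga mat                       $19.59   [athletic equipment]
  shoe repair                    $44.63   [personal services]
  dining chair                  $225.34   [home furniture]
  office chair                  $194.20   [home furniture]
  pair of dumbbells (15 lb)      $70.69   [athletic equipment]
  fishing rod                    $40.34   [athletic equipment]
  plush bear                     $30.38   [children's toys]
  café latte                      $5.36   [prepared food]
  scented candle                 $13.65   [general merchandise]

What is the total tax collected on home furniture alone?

$34.19

Dining chair $225.34: home furniture → 6% + 4% surcharge = 10% → $22.534
Office chair $194.20: home furniture → 6% → $11.652
Tax on home furniture: unrounded sum = $34.186 → $34.19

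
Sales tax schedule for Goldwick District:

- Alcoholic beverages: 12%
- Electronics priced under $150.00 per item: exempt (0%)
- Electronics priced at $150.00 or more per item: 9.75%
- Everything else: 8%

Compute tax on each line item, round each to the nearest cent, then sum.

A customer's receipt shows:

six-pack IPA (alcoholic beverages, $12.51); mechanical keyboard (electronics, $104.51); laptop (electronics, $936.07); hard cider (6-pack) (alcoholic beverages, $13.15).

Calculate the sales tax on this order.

$94.35

Six-pack IPA $12.51: alcoholic beverages → 12% → $1.50
Mechanical keyboard $104.51: electronics, under $150.00 → 0% → $0.00
Laptop $936.07: electronics, $150.00 or more → 9.75% → $91.27
Hard cider (6-pack) $13.15: alcoholic beverages → 12% → $1.58
Total tax = $1.50 + $91.27 + $1.58 = $94.35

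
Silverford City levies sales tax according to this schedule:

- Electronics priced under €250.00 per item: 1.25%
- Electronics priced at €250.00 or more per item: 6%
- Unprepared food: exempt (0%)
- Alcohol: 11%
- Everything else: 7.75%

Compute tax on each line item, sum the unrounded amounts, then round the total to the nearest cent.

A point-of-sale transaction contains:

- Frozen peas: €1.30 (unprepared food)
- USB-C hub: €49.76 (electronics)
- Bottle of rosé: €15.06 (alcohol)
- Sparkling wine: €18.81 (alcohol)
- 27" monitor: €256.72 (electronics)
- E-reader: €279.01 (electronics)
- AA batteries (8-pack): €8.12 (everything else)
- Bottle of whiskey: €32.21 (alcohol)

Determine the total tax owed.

Frozen peas €1.30: unprepared food → 0% → €0.00
USB-C hub €49.76: electronics, under €250.00 → 1.25% → €0.622
Bottle of rosé €15.06: alcohol → 11% → €1.6566
Sparkling wine €18.81: alcohol → 11% → €2.0691
27" monitor €256.72: electronics, €250.00 or more → 6% → €15.4032
E-reader €279.01: electronics, €250.00 or more → 6% → €16.7406
AA batteries (8-pack) €8.12: everything else → 7.75% → €0.6293
Bottle of whiskey €32.21: alcohol → 11% → €3.5431
Unrounded tax sum = €40.6639 → €40.66

€40.66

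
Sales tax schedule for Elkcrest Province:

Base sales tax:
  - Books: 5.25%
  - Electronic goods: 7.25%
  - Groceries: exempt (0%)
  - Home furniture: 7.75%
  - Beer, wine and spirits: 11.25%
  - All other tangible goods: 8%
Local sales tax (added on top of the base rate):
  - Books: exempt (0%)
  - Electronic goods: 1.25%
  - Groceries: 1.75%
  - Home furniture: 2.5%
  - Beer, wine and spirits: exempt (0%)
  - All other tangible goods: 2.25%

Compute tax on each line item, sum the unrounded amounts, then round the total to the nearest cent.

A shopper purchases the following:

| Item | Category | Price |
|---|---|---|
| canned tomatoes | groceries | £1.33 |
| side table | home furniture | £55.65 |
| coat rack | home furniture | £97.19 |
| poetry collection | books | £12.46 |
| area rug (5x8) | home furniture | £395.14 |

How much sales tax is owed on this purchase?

£56.85

Canned tomatoes £1.33: groceries → 0% + 1.75% local = 1.75% → £0.023275
Side table £55.65: home furniture → 7.75% + 2.5% local = 10.25% → £5.704125
Coat rack £97.19: home furniture → 7.75% + 2.5% local = 10.25% → £9.961975
Poetry collection £12.46: books → 5.25% + 0% local = 5.25% → £0.65415
Area rug (5x8) £395.14: home furniture → 7.75% + 2.5% local = 10.25% → £40.50185
Unrounded tax sum = £56.845375 → £56.85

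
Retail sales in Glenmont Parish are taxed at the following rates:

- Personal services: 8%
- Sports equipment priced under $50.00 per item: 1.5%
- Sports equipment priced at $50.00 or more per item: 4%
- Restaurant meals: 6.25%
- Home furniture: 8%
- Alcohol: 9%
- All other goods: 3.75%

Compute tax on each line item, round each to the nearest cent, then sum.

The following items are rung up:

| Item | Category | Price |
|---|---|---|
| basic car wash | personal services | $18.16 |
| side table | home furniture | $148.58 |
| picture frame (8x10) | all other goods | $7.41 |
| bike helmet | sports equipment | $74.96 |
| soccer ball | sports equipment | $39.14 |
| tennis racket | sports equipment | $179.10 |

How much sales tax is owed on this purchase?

$24.37

Basic car wash $18.16: personal services → 8% → $1.45
Side table $148.58: home furniture → 8% → $11.89
Picture frame (8x10) $7.41: all other goods → 3.75% → $0.28
Bike helmet $74.96: sports equipment, $50.00 or more → 4% → $3.00
Soccer ball $39.14: sports equipment, under $50.00 → 1.5% → $0.59
Tennis racket $179.10: sports equipment, $50.00 or more → 4% → $7.16
Total tax = $1.45 + $11.89 + $0.28 + $3.00 + $0.59 + $7.16 = $24.37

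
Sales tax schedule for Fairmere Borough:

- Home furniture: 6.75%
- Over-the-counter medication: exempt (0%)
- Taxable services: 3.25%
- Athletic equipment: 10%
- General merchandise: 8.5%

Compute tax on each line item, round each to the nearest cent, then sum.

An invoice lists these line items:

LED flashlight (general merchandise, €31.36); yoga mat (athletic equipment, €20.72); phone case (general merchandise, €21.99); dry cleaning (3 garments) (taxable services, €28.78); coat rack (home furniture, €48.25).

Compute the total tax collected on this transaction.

LED flashlight €31.36: general merchandise → 8.5% → €2.67
Yoga mat €20.72: athletic equipment → 10% → €2.07
Phone case €21.99: general merchandise → 8.5% → €1.87
Dry cleaning (3 garments) €28.78: taxable services → 3.25% → €0.94
Coat rack €48.25: home furniture → 6.75% → €3.26
Total tax = €2.67 + €2.07 + €1.87 + €0.94 + €3.26 = €10.81

€10.81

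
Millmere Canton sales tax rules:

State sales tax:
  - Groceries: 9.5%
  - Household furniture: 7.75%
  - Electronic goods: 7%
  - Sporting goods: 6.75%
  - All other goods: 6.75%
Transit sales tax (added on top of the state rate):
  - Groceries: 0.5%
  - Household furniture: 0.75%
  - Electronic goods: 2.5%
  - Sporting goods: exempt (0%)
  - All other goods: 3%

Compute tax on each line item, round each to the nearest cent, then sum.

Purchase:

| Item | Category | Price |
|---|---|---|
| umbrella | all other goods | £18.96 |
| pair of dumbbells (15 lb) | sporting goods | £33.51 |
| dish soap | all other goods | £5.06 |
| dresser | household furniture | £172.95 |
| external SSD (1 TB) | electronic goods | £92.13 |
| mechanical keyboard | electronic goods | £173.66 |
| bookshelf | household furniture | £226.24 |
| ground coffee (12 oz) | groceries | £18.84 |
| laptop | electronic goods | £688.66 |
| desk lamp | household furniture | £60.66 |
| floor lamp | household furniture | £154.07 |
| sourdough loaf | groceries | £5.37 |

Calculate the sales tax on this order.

Umbrella £18.96: all other goods → 6.75% + 3% transit = 9.75% → £1.85
Pair of dumbbells (15 lb) £33.51: sporting goods → 6.75% + 0% transit = 6.75% → £2.26
Dish soap £5.06: all other goods → 6.75% + 3% transit = 9.75% → £0.49
Dresser £172.95: household furniture → 7.75% + 0.75% transit = 8.5% → £14.70
External SSD (1 TB) £92.13: electronic goods → 7% + 2.5% transit = 9.5% → £8.75
Mechanical keyboard £173.66: electronic goods → 7% + 2.5% transit = 9.5% → £16.50
Bookshelf £226.24: household furniture → 7.75% + 0.75% transit = 8.5% → £19.23
Ground coffee (12 oz) £18.84: groceries → 9.5% + 0.5% transit = 10% → £1.88
Laptop £688.66: electronic goods → 7% + 2.5% transit = 9.5% → £65.42
Desk lamp £60.66: household furniture → 7.75% + 0.75% transit = 8.5% → £5.16
Floor lamp £154.07: household furniture → 7.75% + 0.75% transit = 8.5% → £13.10
Sourdough loaf £5.37: groceries → 9.5% + 0.5% transit = 10% → £0.54
Total tax = £1.85 + £2.26 + £0.49 + £14.70 + £8.75 + £16.50 + £19.23 + £1.88 + £65.42 + £5.16 + £13.10 + £0.54 = £149.88

£149.88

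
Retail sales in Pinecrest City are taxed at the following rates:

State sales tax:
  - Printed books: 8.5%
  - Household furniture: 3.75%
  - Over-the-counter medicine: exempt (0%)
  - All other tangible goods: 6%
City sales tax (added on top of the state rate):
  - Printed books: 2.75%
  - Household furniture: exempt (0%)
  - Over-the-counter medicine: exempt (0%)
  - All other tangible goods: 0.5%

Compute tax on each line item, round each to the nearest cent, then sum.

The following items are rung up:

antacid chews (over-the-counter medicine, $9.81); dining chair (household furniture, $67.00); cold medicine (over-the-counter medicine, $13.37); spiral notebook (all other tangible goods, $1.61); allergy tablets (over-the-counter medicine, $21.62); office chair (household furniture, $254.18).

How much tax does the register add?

$12.14

Antacid chews $9.81: over-the-counter medicine → 0% + 0% city = 0% → $0.00
Dining chair $67.00: household furniture → 3.75% + 0% city = 3.75% → $2.51
Cold medicine $13.37: over-the-counter medicine → 0% + 0% city = 0% → $0.00
Spiral notebook $1.61: all other tangible goods → 6% + 0.5% city = 6.5% → $0.10
Allergy tablets $21.62: over-the-counter medicine → 0% + 0% city = 0% → $0.00
Office chair $254.18: household furniture → 3.75% + 0% city = 3.75% → $9.53
Total tax = $2.51 + $0.10 + $9.53 = $12.14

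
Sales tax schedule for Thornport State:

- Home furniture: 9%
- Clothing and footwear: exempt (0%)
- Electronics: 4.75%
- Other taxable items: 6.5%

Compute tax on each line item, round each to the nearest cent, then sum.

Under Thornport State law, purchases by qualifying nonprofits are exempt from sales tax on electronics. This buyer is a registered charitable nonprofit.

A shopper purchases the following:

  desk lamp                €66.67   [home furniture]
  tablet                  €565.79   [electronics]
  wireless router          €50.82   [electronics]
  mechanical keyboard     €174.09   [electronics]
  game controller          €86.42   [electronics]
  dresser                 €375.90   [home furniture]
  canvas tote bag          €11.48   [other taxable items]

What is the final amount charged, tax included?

Desk lamp €66.67: home furniture → 9% → €6.00
Tablet €565.79: electronics, buyer-exempt → 0% → €0.00
Wireless router €50.82: electronics, buyer-exempt → 0% → €0.00
Mechanical keyboard €174.09: electronics, buyer-exempt → 0% → €0.00
Game controller €86.42: electronics, buyer-exempt → 0% → €0.00
Dresser €375.90: home furniture → 9% → €33.83
Canvas tote bag €11.48: other taxable items → 6.5% → €0.75
Subtotal = €1331.17; tax = €40.58; total due = €1371.75

€1371.75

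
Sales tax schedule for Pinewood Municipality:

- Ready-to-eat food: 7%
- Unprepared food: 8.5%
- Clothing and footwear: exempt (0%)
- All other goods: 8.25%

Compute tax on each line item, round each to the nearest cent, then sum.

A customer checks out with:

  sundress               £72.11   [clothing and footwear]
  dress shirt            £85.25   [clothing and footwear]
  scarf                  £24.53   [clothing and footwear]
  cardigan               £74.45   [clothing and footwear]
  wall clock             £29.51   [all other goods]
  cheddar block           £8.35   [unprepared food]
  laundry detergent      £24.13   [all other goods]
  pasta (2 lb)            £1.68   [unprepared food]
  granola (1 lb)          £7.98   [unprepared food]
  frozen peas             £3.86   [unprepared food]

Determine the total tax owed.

£6.28

Sundress £72.11: clothing and footwear → 0% → £0.00
Dress shirt £85.25: clothing and footwear → 0% → £0.00
Scarf £24.53: clothing and footwear → 0% → £0.00
Cardigan £74.45: clothing and footwear → 0% → £0.00
Wall clock £29.51: all other goods → 8.25% → £2.43
Cheddar block £8.35: unprepared food → 8.5% → £0.71
Laundry detergent £24.13: all other goods → 8.25% → £1.99
Pasta (2 lb) £1.68: unprepared food → 8.5% → £0.14
Granola (1 lb) £7.98: unprepared food → 8.5% → £0.68
Frozen peas £3.86: unprepared food → 8.5% → £0.33
Total tax = £2.43 + £0.71 + £1.99 + £0.14 + £0.68 + £0.33 = £6.28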